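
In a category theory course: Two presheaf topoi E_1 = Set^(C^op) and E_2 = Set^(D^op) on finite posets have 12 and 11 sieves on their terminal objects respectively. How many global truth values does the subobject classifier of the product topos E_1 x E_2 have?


In a product of presheaf topoi E_1 x E_2, the subobject classifier
is Omega = Omega_1 x Omega_2 (componentwise), so
|Omega(top)| = |Omega_1(top_1)| * |Omega_2(top_2)|.
= 12 * 11 = 132.

132


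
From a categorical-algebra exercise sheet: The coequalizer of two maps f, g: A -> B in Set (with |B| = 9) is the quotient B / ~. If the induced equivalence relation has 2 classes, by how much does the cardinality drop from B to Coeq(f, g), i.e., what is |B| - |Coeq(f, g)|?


The coequalizer Coeq(f, g) = B / ~ has one element per equivalence class.
|B| = 9, |Coeq(f, g)| = 2.
|B| - |Coeq(f, g)| = 9 - 2 = 7.

7


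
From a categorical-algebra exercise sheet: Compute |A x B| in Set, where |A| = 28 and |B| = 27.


In Set, the product A x B is the Cartesian product.
By the universal property, |A x B| = |A| * |B|.
|A x B| = 28 * 27 = 756

756


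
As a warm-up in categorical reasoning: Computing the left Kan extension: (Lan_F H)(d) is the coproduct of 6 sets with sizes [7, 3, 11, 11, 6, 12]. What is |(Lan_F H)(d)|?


Pointwise, the left Kan extension (Lan_F H)(d) is the colimit, indexed
by the comma category (F downarrow d), of H composed with the
projection (F downarrow d) -> C. Here that colimit is given
as a coproduct (disjoint union) of sets, so its cardinality is the
sum of the sizes of the summands.
Coproduct of sets with sizes: 7 + 3 + 11 + 11 + 6 + 12
= 50

50


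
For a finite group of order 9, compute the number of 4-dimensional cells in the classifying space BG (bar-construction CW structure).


In the bar-construction CW model of BG, the n-cells are indexed by
n-tuples [g_1|...|g_n] of non-identity elements of G (degenerate
simplices with some g_i = e do not contribute cells), so there are
(|G| - 1)^n n-cells.
For dim = 4 with |G| = 9:
cells = (9 - 1)^4 = 8^4 = 4096

4096


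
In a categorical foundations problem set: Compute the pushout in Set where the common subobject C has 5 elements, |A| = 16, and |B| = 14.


The pushout A +_C B identifies the images of C in A and B.
|A +_C B| = |A| + |B| - |C| (for injections).
= 16 + 14 - 5 = 25

25


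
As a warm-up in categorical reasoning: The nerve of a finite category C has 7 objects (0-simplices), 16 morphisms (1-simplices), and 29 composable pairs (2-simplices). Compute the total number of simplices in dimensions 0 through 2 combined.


The 2-skeleton of the nerve N(C) consists of simplices in dimensions 0, 1, 2:
  |N(C)_0| = 7 (objects)
  |N(C)_1| = 16 (morphisms)
  |N(C)_2| = 29 (composable pairs)
Total = 7 + 16 + 29 = 52

52


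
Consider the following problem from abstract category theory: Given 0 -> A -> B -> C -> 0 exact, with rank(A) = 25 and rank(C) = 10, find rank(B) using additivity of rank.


For a short exact sequence 0 -> A -> B -> C -> 0,
rank is additive: rank(B) = rank(A) + rank(C).
rank(B) = 25 + 10 = 35

35


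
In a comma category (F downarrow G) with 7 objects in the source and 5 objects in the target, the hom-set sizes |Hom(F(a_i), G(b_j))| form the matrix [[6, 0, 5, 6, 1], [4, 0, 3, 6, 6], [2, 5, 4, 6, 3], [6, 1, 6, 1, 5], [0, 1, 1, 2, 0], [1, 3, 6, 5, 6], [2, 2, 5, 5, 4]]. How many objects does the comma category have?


Objects of (F downarrow G) are triples (a, b, h: F(a)->G(b)).
The count equals the sum of all entries in the hom-matrix.
sum(row 0) = 18
sum(row 1) = 19
sum(row 2) = 20
sum(row 3) = 19
sum(row 4) = 4
sum(row 5) = 21
sum(row 6) = 18
Grand total = 119

119


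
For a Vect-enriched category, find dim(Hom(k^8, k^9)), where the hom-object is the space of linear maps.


In Vect-enriched categories, Hom(k^n, k^m) is the space of m x n matrices.
dim(Hom(k^8, k^9)) = 9 * 8 = 72

72


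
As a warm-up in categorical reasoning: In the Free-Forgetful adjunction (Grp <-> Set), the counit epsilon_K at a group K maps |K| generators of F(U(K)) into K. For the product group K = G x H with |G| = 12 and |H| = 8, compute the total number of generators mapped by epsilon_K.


The counit epsilon_K: F(U(K)) -> K of the Free-Forgetful adjunction
maps |K| generators of F(U(K)) into K. For K = G x H (the product group),
|G x H| = |G| * |H|.
Total generators mapped = 12 * 8 = 96.

96


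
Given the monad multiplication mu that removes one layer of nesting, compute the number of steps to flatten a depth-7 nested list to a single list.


Each application of mu: T^2 -> T removes one layer of nesting.
Starting at depth 7 (i.e., T^7(X)), we need to reach T(X).
Number of mu applications = 7 - 1 = 6

6


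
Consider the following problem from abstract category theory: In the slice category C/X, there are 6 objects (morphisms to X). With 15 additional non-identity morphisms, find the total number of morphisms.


In the slice category C/X, objects are morphisms to X.
Identity morphisms: 6 (one per object of C/X).
Non-identity morphisms: 15.
Total = 6 + 15 = 21

21


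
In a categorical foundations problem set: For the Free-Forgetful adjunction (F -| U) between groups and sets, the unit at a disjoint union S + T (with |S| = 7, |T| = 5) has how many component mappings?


The unit eta_X: X -> U(F(X)) of the Free-Forgetful adjunction
maps each element of X to a generator of F(X). For X = S + T (disjoint
union in Set), |S + T| = |S| + |T|.
Total mappings = 7 + 5 = 12.

12


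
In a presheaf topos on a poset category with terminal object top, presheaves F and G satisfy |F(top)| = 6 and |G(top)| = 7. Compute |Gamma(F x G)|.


Global sections of a presheaf on a poset with terminal top satisfy
Gamma(H) ~ H(top). Presheaves admit pointwise products, so
(F x G)(top) = F(top) x G(top) (Cartesian product).
|Gamma(F x G)| = |F(top)| * |G(top)| = 6 * 7 = 42.

42


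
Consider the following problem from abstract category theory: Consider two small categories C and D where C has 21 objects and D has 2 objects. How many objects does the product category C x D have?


The product category C x D has objects that are pairs (c, d).
Number of pairs = |Ob(C)| * |Ob(D)| = 21 * 2 = 42

42


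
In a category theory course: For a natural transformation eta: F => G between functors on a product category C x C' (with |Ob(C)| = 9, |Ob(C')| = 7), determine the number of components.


A natural transformation eta: F => G assigns one component morphism per
object of the domain category.
The domain is the product category C x C', so
|Ob(C x C')| = |Ob(C)| * |Ob(C')| = 9 * 7 = 63.
Therefore eta has 63 component morphisms.

63


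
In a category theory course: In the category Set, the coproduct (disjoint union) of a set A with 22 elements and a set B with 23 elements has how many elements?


In Set, the coproduct A + B is the disjoint union.
|A + B| = |A| + |B| = 22 + 23 = 45

45


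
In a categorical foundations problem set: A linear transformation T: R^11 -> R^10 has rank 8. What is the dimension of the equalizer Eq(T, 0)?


The equalizer of f and the zero map is ker(f).
By the rank-nullity theorem: dim(ker(f)) = dim(domain) - rank(f).
dim(ker(f)) = 11 - 8 = 3

3


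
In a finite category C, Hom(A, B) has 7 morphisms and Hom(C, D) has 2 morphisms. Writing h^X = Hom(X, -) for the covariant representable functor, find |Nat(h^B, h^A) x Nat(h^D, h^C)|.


By the Yoneda lemma, Nat(h^B, h^A) is isomorphic to Hom(A, B),
so |Nat(h^B, h^A)| = |Hom(A, B)| and |Nat(h^D, h^C)| = |Hom(C, D)|.
|Hom(A, B)| = 7, |Hom(C, D)| = 2.
|Nat(h^B, h^A) x Nat(h^D, h^C)| = 7 * 2 = 14

14


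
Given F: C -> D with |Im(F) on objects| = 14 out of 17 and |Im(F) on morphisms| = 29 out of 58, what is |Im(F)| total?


The image of F consists of distinct objects and distinct morphisms.
|Im(F)| on objects = 14
|Im(F)| on morphisms = 29
Total image cardinality = 14 + 29 = 43

43


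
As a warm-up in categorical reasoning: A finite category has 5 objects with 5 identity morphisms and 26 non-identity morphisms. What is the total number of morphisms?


Each object has an identity morphism, giving 5 identities.
Adding the 26 non-identity morphisms:
Total = 5 + 26 = 31

31


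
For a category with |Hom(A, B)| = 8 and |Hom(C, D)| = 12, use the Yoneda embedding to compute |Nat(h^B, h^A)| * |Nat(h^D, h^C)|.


By the Yoneda lemma, Nat(h^B, h^A) is isomorphic to Hom(A, B),
so |Nat(h^B, h^A)| = |Hom(A, B)| and |Nat(h^D, h^C)| = |Hom(C, D)|.
|Hom(A, B)| = 8, |Hom(C, D)| = 12.
|Nat(h^B, h^A) x Nat(h^D, h^C)| = 8 * 12 = 96

96


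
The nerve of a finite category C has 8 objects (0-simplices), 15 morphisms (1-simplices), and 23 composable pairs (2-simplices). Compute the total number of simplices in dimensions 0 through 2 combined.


The 2-skeleton of the nerve N(C) consists of simplices in dimensions 0, 1, 2:
  |N(C)_0| = 8 (objects)
  |N(C)_1| = 15 (morphisms)
  |N(C)_2| = 23 (composable pairs)
Total = 8 + 15 + 23 = 46

46


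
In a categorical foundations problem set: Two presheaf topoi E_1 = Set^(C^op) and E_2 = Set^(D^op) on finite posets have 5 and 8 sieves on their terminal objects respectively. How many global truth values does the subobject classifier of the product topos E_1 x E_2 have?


In a product of presheaf topoi E_1 x E_2, the subobject classifier
is Omega = Omega_1 x Omega_2 (componentwise), so
|Omega(top)| = |Omega_1(top_1)| * |Omega_2(top_2)|.
= 5 * 8 = 40.

40


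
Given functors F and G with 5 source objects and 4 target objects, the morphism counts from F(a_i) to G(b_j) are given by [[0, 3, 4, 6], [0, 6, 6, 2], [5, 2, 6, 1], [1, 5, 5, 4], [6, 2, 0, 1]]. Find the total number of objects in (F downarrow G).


Objects of (F downarrow G) are triples (a, b, h: F(a)->G(b)).
The count equals the sum of all entries in the hom-matrix.
sum(row 0) = 13
sum(row 1) = 14
sum(row 2) = 14
sum(row 3) = 15
sum(row 4) = 9
Grand total = 65

65


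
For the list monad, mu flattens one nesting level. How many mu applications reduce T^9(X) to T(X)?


Each application of mu: T^2 -> T removes one layer of nesting.
Starting at depth 9 (i.e., T^9(X)), we need to reach T(X).
Number of mu applications = 9 - 1 = 8

8


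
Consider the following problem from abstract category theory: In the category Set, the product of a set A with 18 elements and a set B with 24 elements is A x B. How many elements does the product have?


In Set, the product A x B is the Cartesian product.
By the universal property, |A x B| = |A| * |B|.
|A x B| = 18 * 24 = 432

432


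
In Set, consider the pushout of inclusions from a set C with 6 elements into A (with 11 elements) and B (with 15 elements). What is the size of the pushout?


The pushout A +_C B identifies the images of C in A and B.
|A +_C B| = |A| + |B| - |C| (for injections).
= 11 + 15 - 6 = 20

20


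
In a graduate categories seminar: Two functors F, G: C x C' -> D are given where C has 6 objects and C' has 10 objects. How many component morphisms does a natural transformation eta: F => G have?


A natural transformation eta: F => G assigns one component morphism per
object of the domain category.
The domain is the product category C x C', so
|Ob(C x C')| = |Ob(C)| * |Ob(C')| = 6 * 10 = 60.
Therefore eta has 60 component morphisms.

60


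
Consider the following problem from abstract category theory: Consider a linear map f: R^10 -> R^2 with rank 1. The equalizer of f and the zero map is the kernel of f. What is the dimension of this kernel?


The equalizer of f and the zero map is ker(f).
By the rank-nullity theorem: dim(ker(f)) = dim(domain) - rank(f).
dim(ker(f)) = 10 - 1 = 9

9


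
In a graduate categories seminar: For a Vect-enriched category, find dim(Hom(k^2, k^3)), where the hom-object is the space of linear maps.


In Vect-enriched categories, Hom(k^n, k^m) is the space of m x n matrices.
dim(Hom(k^2, k^3)) = 3 * 2 = 6

6


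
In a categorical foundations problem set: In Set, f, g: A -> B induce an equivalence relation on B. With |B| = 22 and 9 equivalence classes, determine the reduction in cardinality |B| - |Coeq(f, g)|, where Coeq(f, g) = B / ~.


The coequalizer Coeq(f, g) = B / ~ has one element per equivalence class.
|B| = 22, |Coeq(f, g)| = 9.
|B| - |Coeq(f, g)| = 22 - 9 = 13.

13


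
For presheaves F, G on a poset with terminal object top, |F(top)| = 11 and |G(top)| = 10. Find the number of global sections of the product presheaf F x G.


Global sections of a presheaf on a poset with terminal top satisfy
Gamma(H) ~ H(top). Presheaves admit pointwise products, so
(F x G)(top) = F(top) x G(top) (Cartesian product).
|Gamma(F x G)| = |F(top)| * |G(top)| = 11 * 10 = 110.

110


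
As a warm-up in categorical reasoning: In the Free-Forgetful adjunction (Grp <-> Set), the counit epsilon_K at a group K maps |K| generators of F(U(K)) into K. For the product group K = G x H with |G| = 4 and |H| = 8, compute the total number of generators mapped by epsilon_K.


The counit epsilon_K: F(U(K)) -> K of the Free-Forgetful adjunction
maps |K| generators of F(U(K)) into K. For K = G x H (the product group),
|G x H| = |G| * |H|.
Total generators mapped = 4 * 8 = 32.

32


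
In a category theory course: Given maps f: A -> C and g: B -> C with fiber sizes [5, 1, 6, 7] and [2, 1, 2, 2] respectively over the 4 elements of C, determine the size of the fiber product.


The pullback A x_C B consists of pairs (a, b) with f(a) = g(b).
For each element c in C, the fiber product has |f^-1(c)| * |g^-1(c)| elements.
Summing over C: 5 * 2 + 1 * 1 + 6 * 2 + 7 * 2
= 10 + 1 + 12 + 14 = 37

37


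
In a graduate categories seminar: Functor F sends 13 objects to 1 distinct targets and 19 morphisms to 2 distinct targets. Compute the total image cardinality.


The image of F consists of distinct objects and distinct morphisms.
|Im(F)| on objects = 1
|Im(F)| on morphisms = 2
Total image cardinality = 1 + 2 = 3

3


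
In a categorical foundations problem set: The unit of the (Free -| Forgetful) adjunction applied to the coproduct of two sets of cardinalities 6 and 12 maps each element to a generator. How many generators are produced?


The unit eta_X: X -> U(F(X)) of the Free-Forgetful adjunction
maps each element of X to a generator of F(X). For X = S + T (disjoint
union in Set), |S + T| = |S| + |T|.
Total mappings = 6 + 12 = 18.

18


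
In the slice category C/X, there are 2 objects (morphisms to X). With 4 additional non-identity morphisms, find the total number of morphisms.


In the slice category C/X, objects are morphisms to X.
Identity morphisms: 2 (one per object of C/X).
Non-identity morphisms: 4.
Total = 2 + 4 = 6

6


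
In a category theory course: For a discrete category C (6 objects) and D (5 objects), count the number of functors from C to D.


A functor from a discrete category C to D is determined by
where each object maps. Each of the 6 objects of C can map
to any of the 5 objects of D independently.
Number of functors = 5^6 = 15625

15625


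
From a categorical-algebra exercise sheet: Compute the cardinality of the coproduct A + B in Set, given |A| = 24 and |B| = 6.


In Set, the coproduct A + B is the disjoint union.
|A + B| = |A| + |B| = 24 + 6 = 30

30


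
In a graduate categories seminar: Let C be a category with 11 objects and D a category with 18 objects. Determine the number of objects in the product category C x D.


The product category C x D has objects that are pairs (c, d).
Number of pairs = |Ob(C)| * |Ob(D)| = 11 * 18 = 198

198


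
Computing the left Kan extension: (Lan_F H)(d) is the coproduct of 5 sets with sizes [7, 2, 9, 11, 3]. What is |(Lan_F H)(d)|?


Pointwise, the left Kan extension (Lan_F H)(d) is the colimit, indexed
by the comma category (F downarrow d), of H composed with the
projection (F downarrow d) -> C. Here that colimit is given
as a coproduct (disjoint union) of sets, so its cardinality is the
sum of the sizes of the summands.
Coproduct of sets with sizes: 7 + 2 + 9 + 11 + 3
= 32

32


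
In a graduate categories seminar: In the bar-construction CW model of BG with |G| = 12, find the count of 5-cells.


In the bar-construction CW model of BG, the n-cells are indexed by
n-tuples [g_1|...|g_n] of non-identity elements of G (degenerate
simplices with some g_i = e do not contribute cells), so there are
(|G| - 1)^n n-cells.
For dim = 5 with |G| = 12:
cells = (12 - 1)^5 = 11^5 = 161051

161051


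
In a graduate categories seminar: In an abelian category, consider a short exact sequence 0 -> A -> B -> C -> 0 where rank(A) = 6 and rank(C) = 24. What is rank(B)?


For a short exact sequence 0 -> A -> B -> C -> 0,
rank is additive: rank(B) = rank(A) + rank(C).
rank(B) = 6 + 24 = 30

30


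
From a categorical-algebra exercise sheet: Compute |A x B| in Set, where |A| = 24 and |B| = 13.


In Set, the product A x B is the Cartesian product.
By the universal property, |A x B| = |A| * |B|.
|A x B| = 24 * 13 = 312

312


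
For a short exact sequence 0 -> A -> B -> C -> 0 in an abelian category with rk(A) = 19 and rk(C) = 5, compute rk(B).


For a short exact sequence 0 -> A -> B -> C -> 0,
rank is additive: rank(B) = rank(A) + rank(C).
rank(B) = 19 + 5 = 24

24


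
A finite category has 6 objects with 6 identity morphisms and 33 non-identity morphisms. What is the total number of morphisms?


Each object has an identity morphism, giving 6 identities.
Adding the 33 non-identity morphisms:
Total = 6 + 33 = 39

39


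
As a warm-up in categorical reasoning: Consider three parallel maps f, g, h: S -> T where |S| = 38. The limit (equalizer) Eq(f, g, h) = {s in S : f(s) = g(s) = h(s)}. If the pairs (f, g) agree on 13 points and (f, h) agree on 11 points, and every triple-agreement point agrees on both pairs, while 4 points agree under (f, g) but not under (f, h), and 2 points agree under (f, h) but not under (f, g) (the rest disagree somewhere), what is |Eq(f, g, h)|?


Eq(f, g, h) is the triple-agreement set: points in S where all three
maps take the same value. Using inclusion-exclusion on the pairwise data:
Pair (f, g) agrees on 13 points; pair (f, h) on 11 points.
Points agreeing under (f, g) but not (f, h) = 4; under (f, h) but not (f, g) = 2.
Triple-agreement = agreement-in-(f, g) minus points that agree under (f, g) but not (f, h):
|Eq(f, g, h)| = 13 - 4 = 9
(cross-check via (f, h): 11 - 2 = 9.)

9


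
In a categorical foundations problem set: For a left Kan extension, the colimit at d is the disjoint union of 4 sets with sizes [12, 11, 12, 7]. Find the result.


Pointwise, the left Kan extension (Lan_F H)(d) is the colimit, indexed
by the comma category (F downarrow d), of H composed with the
projection (F downarrow d) -> C. Here that colimit is given
as a coproduct (disjoint union) of sets, so its cardinality is the
sum of the sizes of the summands.
Coproduct of sets with sizes: 12 + 11 + 12 + 7
= 42

42


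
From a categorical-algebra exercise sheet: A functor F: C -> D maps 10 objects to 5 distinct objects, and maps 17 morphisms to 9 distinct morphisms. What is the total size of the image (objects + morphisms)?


The image of F consists of distinct objects and distinct morphisms.
|Im(F)| on objects = 5
|Im(F)| on morphisms = 9
Total image cardinality = 5 + 9 = 14

14


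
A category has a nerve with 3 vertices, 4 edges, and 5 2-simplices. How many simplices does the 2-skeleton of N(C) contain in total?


The 2-skeleton of the nerve N(C) consists of simplices in dimensions 0, 1, 2:
  |N(C)_0| = 3 (objects)
  |N(C)_1| = 4 (morphisms)
  |N(C)_2| = 5 (composable pairs)
Total = 3 + 4 + 5 = 12

12


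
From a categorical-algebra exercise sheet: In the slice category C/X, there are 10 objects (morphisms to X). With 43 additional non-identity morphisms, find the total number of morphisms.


In the slice category C/X, objects are morphisms to X.
Identity morphisms: 10 (one per object of C/X).
Non-identity morphisms: 43.
Total = 10 + 43 = 53

53


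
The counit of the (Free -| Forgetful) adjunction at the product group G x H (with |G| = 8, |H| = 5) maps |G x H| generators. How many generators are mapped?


The counit epsilon_K: F(U(K)) -> K of the Free-Forgetful adjunction
maps |K| generators of F(U(K)) into K. For K = G x H (the product group),
|G x H| = |G| * |H|.
Total generators mapped = 8 * 5 = 40.

40


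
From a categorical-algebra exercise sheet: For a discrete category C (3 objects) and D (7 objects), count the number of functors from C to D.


A functor from a discrete category C to D is determined by
where each object maps. Each of the 3 objects of C can map
to any of the 7 objects of D independently.
Number of functors = 7^3 = 343

343


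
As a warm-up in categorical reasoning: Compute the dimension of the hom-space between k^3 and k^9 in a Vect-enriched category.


In Vect-enriched categories, Hom(k^n, k^m) is the space of m x n matrices.
dim(Hom(k^3, k^9)) = 9 * 3 = 27

27


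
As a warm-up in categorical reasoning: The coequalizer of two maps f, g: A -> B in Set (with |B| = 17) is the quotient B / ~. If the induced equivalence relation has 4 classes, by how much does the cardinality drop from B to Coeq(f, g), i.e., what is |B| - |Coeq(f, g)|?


The coequalizer Coeq(f, g) = B / ~ has one element per equivalence class.
|B| = 17, |Coeq(f, g)| = 4.
|B| - |Coeq(f, g)| = 17 - 4 = 13.

13


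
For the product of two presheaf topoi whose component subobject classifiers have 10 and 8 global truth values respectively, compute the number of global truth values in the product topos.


In a product of presheaf topoi E_1 x E_2, the subobject classifier
is Omega = Omega_1 x Omega_2 (componentwise), so
|Omega(top)| = |Omega_1(top_1)| * |Omega_2(top_2)|.
= 10 * 8 = 80.

80


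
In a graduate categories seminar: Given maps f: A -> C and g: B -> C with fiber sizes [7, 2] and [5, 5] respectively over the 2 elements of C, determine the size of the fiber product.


The pullback A x_C B consists of pairs (a, b) with f(a) = g(b).
For each element c in C, the fiber product has |f^-1(c)| * |g^-1(c)| elements.
Summing over C: 7 * 5 + 2 * 5
= 35 + 10 = 45

45


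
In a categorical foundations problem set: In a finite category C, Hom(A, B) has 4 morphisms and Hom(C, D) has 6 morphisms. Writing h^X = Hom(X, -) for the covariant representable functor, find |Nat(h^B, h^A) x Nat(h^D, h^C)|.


By the Yoneda lemma, Nat(h^B, h^A) is isomorphic to Hom(A, B),
so |Nat(h^B, h^A)| = |Hom(A, B)| and |Nat(h^D, h^C)| = |Hom(C, D)|.
|Hom(A, B)| = 4, |Hom(C, D)| = 6.
|Nat(h^B, h^A) x Nat(h^D, h^C)| = 4 * 6 = 24

24


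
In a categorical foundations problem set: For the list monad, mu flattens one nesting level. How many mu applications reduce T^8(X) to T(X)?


Each application of mu: T^2 -> T removes one layer of nesting.
Starting at depth 8 (i.e., T^8(X)), we need to reach T(X).
Number of mu applications = 8 - 1 = 7

7


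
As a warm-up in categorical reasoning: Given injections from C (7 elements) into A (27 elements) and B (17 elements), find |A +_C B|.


The pushout A +_C B identifies the images of C in A and B.
|A +_C B| = |A| + |B| - |C| (for injections).
= 27 + 17 - 7 = 37

37


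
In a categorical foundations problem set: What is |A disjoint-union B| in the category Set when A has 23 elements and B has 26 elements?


In Set, the coproduct A + B is the disjoint union.
|A + B| = |A| + |B| = 23 + 26 = 49

49


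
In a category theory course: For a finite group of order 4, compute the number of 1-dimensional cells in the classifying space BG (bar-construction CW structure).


In the bar-construction CW model of BG, the n-cells are indexed by
n-tuples [g_1|...|g_n] of non-identity elements of G (degenerate
simplices with some g_i = e do not contribute cells), so there are
(|G| - 1)^n n-cells.
For dim = 1 with |G| = 4:
cells = (4 - 1)^1 = 3^1 = 3

3


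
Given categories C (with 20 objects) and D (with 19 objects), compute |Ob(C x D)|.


The product category C x D has objects that are pairs (c, d).
Number of pairs = |Ob(C)| * |Ob(D)| = 20 * 19 = 380

380


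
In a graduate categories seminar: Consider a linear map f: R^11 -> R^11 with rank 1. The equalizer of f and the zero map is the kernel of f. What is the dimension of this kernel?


The equalizer of f and the zero map is ker(f).
By the rank-nullity theorem: dim(ker(f)) = dim(domain) - rank(f).
dim(ker(f)) = 11 - 1 = 10

10


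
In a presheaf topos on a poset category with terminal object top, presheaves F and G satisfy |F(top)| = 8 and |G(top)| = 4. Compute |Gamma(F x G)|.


Global sections of a presheaf on a poset with terminal top satisfy
Gamma(H) ~ H(top). Presheaves admit pointwise products, so
(F x G)(top) = F(top) x G(top) (Cartesian product).
|Gamma(F x G)| = |F(top)| * |G(top)| = 8 * 4 = 32.

32


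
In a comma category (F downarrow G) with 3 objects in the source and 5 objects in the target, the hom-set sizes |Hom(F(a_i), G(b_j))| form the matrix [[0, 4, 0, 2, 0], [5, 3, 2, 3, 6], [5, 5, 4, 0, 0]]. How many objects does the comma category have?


Objects of (F downarrow G) are triples (a, b, h: F(a)->G(b)).
The count equals the sum of all entries in the hom-matrix.
sum(row 0) = 6
sum(row 1) = 19
sum(row 2) = 14
Grand total = 39

39


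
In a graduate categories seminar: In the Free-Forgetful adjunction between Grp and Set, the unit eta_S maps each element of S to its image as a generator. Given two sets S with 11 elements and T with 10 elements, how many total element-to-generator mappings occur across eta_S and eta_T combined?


The unit eta_X: X -> U(F(X)) of the Free-Forgetful adjunction
maps each element of X to a generator of F(X). For X = S + T (disjoint
union in Set), |S + T| = |S| + |T|.
Total mappings = 11 + 10 = 21.

21


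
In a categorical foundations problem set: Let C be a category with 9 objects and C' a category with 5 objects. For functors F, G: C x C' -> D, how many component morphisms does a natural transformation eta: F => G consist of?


A natural transformation eta: F => G assigns one component morphism per
object of the domain category.
The domain is the product category C x C', so
|Ob(C x C')| = |Ob(C)| * |Ob(C')| = 9 * 5 = 45.
Therefore eta has 45 component morphisms.

45


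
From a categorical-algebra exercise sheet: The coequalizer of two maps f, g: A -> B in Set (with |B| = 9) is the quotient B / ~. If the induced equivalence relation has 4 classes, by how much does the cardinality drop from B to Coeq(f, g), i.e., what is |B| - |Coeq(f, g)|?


The coequalizer Coeq(f, g) = B / ~ has one element per equivalence class.
|B| = 9, |Coeq(f, g)| = 4.
|B| - |Coeq(f, g)| = 9 - 4 = 5.

5


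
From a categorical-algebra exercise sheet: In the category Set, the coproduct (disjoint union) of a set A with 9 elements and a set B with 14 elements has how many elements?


In Set, the coproduct A + B is the disjoint union.
|A + B| = |A| + |B| = 9 + 14 = 23

23


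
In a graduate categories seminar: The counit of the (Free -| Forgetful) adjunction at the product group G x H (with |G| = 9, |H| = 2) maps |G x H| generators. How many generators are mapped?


The counit epsilon_K: F(U(K)) -> K of the Free-Forgetful adjunction
maps |K| generators of F(U(K)) into K. For K = G x H (the product group),
|G x H| = |G| * |H|.
Total generators mapped = 9 * 2 = 18.

18


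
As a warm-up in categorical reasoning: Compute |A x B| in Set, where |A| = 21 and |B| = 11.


In Set, the product A x B is the Cartesian product.
By the universal property, |A x B| = |A| * |B|.
|A x B| = 21 * 11 = 231

231


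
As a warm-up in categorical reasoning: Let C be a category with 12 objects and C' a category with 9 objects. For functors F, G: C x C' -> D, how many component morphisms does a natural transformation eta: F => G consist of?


A natural transformation eta: F => G assigns one component morphism per
object of the domain category.
The domain is the product category C x C', so
|Ob(C x C')| = |Ob(C)| * |Ob(C')| = 12 * 9 = 108.
Therefore eta has 108 component morphisms.

108


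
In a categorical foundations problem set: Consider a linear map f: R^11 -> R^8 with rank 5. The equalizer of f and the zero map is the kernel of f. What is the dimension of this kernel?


The equalizer of f and the zero map is ker(f).
By the rank-nullity theorem: dim(ker(f)) = dim(domain) - rank(f).
dim(ker(f)) = 11 - 5 = 6

6


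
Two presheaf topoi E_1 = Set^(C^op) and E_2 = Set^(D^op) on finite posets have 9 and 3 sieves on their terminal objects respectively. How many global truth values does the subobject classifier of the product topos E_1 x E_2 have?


In a product of presheaf topoi E_1 x E_2, the subobject classifier
is Omega = Omega_1 x Omega_2 (componentwise), so
|Omega(top)| = |Omega_1(top_1)| * |Omega_2(top_2)|.
= 9 * 3 = 27.

27


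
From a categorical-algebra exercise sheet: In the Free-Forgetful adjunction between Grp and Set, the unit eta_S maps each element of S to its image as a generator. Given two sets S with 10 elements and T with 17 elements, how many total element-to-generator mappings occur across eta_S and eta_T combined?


The unit eta_X: X -> U(F(X)) of the Free-Forgetful adjunction
maps each element of X to a generator of F(X). For X = S + T (disjoint
union in Set), |S + T| = |S| + |T|.
Total mappings = 10 + 17 = 27.

27


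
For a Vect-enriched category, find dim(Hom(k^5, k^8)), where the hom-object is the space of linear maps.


In Vect-enriched categories, Hom(k^n, k^m) is the space of m x n matrices.
dim(Hom(k^5, k^8)) = 8 * 5 = 40

40


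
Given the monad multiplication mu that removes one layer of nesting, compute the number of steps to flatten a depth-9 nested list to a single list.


Each application of mu: T^2 -> T removes one layer of nesting.
Starting at depth 9 (i.e., T^9(X)), we need to reach T(X).
Number of mu applications = 9 - 1 = 8

8


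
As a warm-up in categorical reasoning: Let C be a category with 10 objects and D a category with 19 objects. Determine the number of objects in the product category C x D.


The product category C x D has objects that are pairs (c, d).
Number of pairs = |Ob(C)| * |Ob(D)| = 10 * 19 = 190

190


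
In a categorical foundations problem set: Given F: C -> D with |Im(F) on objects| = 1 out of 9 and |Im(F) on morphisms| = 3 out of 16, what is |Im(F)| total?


The image of F consists of distinct objects and distinct morphisms.
|Im(F)| on objects = 1
|Im(F)| on morphisms = 3
Total image cardinality = 1 + 3 = 4

4


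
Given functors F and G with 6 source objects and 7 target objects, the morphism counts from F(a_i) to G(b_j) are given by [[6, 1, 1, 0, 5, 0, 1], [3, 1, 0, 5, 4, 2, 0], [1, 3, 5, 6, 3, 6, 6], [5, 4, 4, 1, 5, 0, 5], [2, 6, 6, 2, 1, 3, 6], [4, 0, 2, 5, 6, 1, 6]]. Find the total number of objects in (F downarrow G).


Objects of (F downarrow G) are triples (a, b, h: F(a)->G(b)).
The count equals the sum of all entries in the hom-matrix.
sum(row 0) = 14
sum(row 1) = 15
sum(row 2) = 30
sum(row 3) = 24
sum(row 4) = 26
sum(row 5) = 24
Grand total = 133

133


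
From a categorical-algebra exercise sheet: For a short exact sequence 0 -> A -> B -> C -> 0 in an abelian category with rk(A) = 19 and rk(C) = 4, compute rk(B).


For a short exact sequence 0 -> A -> B -> C -> 0,
rank is additive: rank(B) = rank(A) + rank(C).
rank(B) = 19 + 4 = 23

23


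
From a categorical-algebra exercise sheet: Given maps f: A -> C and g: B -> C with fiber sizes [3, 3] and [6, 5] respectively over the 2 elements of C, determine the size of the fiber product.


The pullback A x_C B consists of pairs (a, b) with f(a) = g(b).
For each element c in C, the fiber product has |f^-1(c)| * |g^-1(c)| elements.
Summing over C: 3 * 6 + 3 * 5
= 18 + 15 = 33

33


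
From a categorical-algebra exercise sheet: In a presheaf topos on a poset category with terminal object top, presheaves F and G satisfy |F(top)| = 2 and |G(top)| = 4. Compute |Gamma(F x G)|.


Global sections of a presheaf on a poset with terminal top satisfy
Gamma(H) ~ H(top). Presheaves admit pointwise products, so
(F x G)(top) = F(top) x G(top) (Cartesian product).
|Gamma(F x G)| = |F(top)| * |G(top)| = 2 * 4 = 8.

8


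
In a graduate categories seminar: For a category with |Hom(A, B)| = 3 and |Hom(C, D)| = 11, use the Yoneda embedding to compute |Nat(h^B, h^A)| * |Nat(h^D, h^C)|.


By the Yoneda lemma, Nat(h^B, h^A) is isomorphic to Hom(A, B),
so |Nat(h^B, h^A)| = |Hom(A, B)| and |Nat(h^D, h^C)| = |Hom(C, D)|.
|Hom(A, B)| = 3, |Hom(C, D)| = 11.
|Nat(h^B, h^A) x Nat(h^D, h^C)| = 3 * 11 = 33

33


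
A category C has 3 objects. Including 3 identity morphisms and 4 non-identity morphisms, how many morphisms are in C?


Each object has an identity morphism, giving 3 identities.
Adding the 4 non-identity morphisms:
Total = 3 + 4 = 7

7


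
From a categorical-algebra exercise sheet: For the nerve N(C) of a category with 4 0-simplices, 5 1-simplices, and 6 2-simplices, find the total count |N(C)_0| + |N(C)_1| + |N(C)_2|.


The 2-skeleton of the nerve N(C) consists of simplices in dimensions 0, 1, 2:
  |N(C)_0| = 4 (objects)
  |N(C)_1| = 5 (morphisms)
  |N(C)_2| = 6 (composable pairs)
Total = 4 + 5 + 6 = 15

15


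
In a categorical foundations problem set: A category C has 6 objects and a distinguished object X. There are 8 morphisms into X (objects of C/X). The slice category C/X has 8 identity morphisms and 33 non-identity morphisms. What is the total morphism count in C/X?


In the slice category C/X, objects are morphisms to X.
Identity morphisms: 8 (one per object of C/X).
Non-identity morphisms: 33.
Total = 8 + 33 = 41

41


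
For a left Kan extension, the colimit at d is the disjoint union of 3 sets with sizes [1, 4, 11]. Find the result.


Pointwise, the left Kan extension (Lan_F H)(d) is the colimit, indexed
by the comma category (F downarrow d), of H composed with the
projection (F downarrow d) -> C. Here that colimit is given
as a coproduct (disjoint union) of sets, so its cardinality is the
sum of the sizes of the summands.
Coproduct of sets with sizes: 1 + 4 + 11
= 16

16


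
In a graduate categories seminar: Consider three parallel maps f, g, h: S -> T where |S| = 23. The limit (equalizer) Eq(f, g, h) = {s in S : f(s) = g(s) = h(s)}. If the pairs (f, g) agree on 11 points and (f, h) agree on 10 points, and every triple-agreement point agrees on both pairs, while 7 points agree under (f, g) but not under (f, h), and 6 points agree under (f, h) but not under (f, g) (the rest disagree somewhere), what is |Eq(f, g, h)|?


Eq(f, g, h) is the triple-agreement set: points in S where all three
maps take the same value. Using inclusion-exclusion on the pairwise data:
Pair (f, g) agrees on 11 points; pair (f, h) on 10 points.
Points agreeing under (f, g) but not (f, h) = 7; under (f, h) but not (f, g) = 6.
Triple-agreement = agreement-in-(f, g) minus points that agree under (f, g) but not (f, h):
|Eq(f, g, h)| = 11 - 7 = 4
(cross-check via (f, h): 10 - 6 = 4.)

4


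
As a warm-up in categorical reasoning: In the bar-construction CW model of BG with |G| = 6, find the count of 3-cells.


In the bar-construction CW model of BG, the n-cells are indexed by
n-tuples [g_1|...|g_n] of non-identity elements of G (degenerate
simplices with some g_i = e do not contribute cells), so there are
(|G| - 1)^n n-cells.
For dim = 3 with |G| = 6:
cells = (6 - 1)^3 = 5^3 = 125

125


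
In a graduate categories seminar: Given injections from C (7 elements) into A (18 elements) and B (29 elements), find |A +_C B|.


The pushout A +_C B identifies the images of C in A and B.
|A +_C B| = |A| + |B| - |C| (for injections).
= 18 + 29 - 7 = 40

40


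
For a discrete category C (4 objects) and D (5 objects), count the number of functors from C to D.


A functor from a discrete category C to D is determined by
where each object maps. Each of the 4 objects of C can map
to any of the 5 objects of D independently.
Number of functors = 5^4 = 625

625


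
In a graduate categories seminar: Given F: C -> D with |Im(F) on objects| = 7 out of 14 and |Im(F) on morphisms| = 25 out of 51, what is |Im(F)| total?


The image of F consists of distinct objects and distinct morphisms.
|Im(F)| on objects = 7
|Im(F)| on morphisms = 25
Total image cardinality = 7 + 25 = 32

32


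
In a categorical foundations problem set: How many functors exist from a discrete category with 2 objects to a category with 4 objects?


A functor from a discrete category C to D is determined by
where each object maps. Each of the 2 objects of C can map
to any of the 4 objects of D independently.
Number of functors = 4^2 = 16

16


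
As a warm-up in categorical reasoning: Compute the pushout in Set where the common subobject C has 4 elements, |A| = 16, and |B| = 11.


The pushout A +_C B identifies the images of C in A and B.
|A +_C B| = |A| + |B| - |C| (for injections).
= 16 + 11 - 4 = 23

23


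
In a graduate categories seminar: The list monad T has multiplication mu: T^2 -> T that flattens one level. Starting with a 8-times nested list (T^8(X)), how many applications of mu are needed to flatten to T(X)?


Each application of mu: T^2 -> T removes one layer of nesting.
Starting at depth 8 (i.e., T^8(X)), we need to reach T(X).
Number of mu applications = 8 - 1 = 7

7


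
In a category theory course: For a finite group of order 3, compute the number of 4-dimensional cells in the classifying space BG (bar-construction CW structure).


In the bar-construction CW model of BG, the n-cells are indexed by
n-tuples [g_1|...|g_n] of non-identity elements of G (degenerate
simplices with some g_i = e do not contribute cells), so there are
(|G| - 1)^n n-cells.
For dim = 4 with |G| = 3:
cells = (3 - 1)^4 = 2^4 = 16

16


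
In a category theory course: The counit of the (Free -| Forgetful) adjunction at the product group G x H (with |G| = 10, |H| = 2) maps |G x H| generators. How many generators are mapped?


The counit epsilon_K: F(U(K)) -> K of the Free-Forgetful adjunction
maps |K| generators of F(U(K)) into K. For K = G x H (the product group),
|G x H| = |G| * |H|.
Total generators mapped = 10 * 2 = 20.

20


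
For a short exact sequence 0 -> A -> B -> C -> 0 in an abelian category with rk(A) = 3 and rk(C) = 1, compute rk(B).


For a short exact sequence 0 -> A -> B -> C -> 0,
rank is additive: rank(B) = rank(A) + rank(C).
rank(B) = 3 + 1 = 4

4


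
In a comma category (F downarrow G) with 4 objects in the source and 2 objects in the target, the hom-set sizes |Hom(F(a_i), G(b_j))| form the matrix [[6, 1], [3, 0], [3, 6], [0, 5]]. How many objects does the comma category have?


Objects of (F downarrow G) are triples (a, b, h: F(a)->G(b)).
The count equals the sum of all entries in the hom-matrix.
sum(row 0) = 7
sum(row 1) = 3
sum(row 2) = 9
sum(row 3) = 5
Grand total = 24

24


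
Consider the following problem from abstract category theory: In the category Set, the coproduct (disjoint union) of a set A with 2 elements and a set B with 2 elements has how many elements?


In Set, the coproduct A + B is the disjoint union.
|A + B| = |A| + |B| = 2 + 2 = 4

4


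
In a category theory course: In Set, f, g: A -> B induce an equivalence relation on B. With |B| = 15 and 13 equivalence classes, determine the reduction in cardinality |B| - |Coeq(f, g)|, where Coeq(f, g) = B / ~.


The coequalizer Coeq(f, g) = B / ~ has one element per equivalence class.
|B| = 15, |Coeq(f, g)| = 13.
|B| - |Coeq(f, g)| = 15 - 13 = 2.

2


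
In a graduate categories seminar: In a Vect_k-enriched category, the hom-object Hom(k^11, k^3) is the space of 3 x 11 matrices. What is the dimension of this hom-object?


In Vect-enriched categories, Hom(k^n, k^m) is the space of m x n matrices.
dim(Hom(k^11, k^3)) = 3 * 11 = 33

33


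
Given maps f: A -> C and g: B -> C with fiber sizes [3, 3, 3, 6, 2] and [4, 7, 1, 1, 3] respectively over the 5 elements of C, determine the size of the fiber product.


The pullback A x_C B consists of pairs (a, b) with f(a) = g(b).
For each element c in C, the fiber product has |f^-1(c)| * |g^-1(c)| elements.
Summing over C: 3 * 4 + 3 * 7 + 3 * 1 + 6 * 1 + 2 * 3
= 12 + 21 + 3 + 6 + 6 = 48

48
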